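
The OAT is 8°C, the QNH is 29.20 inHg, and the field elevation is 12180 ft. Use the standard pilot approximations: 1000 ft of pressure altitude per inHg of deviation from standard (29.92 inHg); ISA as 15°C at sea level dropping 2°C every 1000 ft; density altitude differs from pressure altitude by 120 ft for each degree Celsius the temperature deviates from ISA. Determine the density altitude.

Pressure altitude = 12180 + (29.92 − 29.20) × 1000 = 12180 + (+720) = 12900 ft.
ISA temperature at 12900 ft = 15 − 2 × (12900/1000) = -10.8°C.
ISA deviation = 8 − (-10.8) = +18.8°C.
Density altitude = 12900 + 120 × (18.8) = 15156 ft.

15156 ft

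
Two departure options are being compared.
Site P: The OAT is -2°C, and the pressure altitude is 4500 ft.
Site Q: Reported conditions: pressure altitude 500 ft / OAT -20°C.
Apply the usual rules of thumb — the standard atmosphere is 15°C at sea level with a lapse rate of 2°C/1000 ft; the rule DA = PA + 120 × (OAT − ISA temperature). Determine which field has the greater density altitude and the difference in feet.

Site P: ISA temp = 6°C, deviation -8°C, DA = 4500 + 120 × (-8) = 3540 ft.
Site Q: ISA temp = 14°C, deviation -34°C, DA = 500 + 120 × (-34) = -3580 ft.
Site P is higher by 3540 − (-3580) = 7120 ft.

Site P by 7120 ft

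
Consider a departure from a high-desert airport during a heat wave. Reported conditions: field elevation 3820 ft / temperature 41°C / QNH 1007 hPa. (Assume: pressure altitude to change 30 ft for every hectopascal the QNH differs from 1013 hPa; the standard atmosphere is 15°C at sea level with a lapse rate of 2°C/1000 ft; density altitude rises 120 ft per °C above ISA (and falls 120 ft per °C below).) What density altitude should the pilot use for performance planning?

8080 ft

Pressure altitude = 3820 + (1013 − 1007) × 30 = 3820 + (+180) = 4000 ft.
ISA temperature at 4000 ft = 15 − 2 × (4000/1000) = 7°C.
ISA deviation = 41 − 7 = +34°C.
Density altitude = 4000 + 120 × (34) = 8080 ft.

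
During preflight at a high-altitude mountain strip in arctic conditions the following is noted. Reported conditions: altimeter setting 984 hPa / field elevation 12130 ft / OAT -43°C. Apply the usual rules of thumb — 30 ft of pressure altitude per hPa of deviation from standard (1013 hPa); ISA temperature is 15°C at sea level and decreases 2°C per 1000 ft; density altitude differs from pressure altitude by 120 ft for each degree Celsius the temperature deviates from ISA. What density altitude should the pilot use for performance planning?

Pressure altitude = 12130 + (1013 − 984) × 30 = 12130 + (+870) = 13000 ft.
ISA temperature at 13000 ft = 15 − 2 × (13000/1000) = -11°C.
ISA deviation = -43 − (-11) = -32°C.
Density altitude = 13000 + 120 × (-32) = 9160 ft.

9160 ft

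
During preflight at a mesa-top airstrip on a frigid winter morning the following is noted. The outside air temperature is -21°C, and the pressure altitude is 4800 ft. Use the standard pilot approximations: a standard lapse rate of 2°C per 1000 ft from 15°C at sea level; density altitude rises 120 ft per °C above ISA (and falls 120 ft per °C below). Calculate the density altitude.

1632 ft

ISA temperature at 4800 ft = 15 − 2 × (4800/1000) = 5.4°C.
ISA deviation = -21 − 5.4 = -26.4°C.
Density altitude = 4800 + 120 × (-26.4) = 4800 + (-3168) = 1632 ft.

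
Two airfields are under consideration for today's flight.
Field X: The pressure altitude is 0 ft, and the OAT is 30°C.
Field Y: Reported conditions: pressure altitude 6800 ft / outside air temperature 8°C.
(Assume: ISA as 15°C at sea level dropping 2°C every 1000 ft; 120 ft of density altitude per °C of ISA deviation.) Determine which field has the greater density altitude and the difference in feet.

Field Y by 5792 ft

Field X: ISA temp = 15°C, deviation +15°C, DA = 0 + 120 × 15 = 1800 ft.
Field Y: ISA temp = 1.4°C, deviation +6.6°C, DA = 6800 + 120 × 6.6 = 7592 ft.
Field Y is higher by 7592 − 1800 = 5792 ft.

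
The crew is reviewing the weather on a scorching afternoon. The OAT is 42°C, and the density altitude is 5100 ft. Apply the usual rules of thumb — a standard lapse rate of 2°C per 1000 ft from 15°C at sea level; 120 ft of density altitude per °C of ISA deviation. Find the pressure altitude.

1500 ft

DA = PA + 120 × (OAT − (15 − 2·PA/1000)) = PA + 120·OAT − 1800 + 0.24·PA = 1.24·PA + 120·OAT − 1800.
So 1.24·PA = 5100 − 120 × 42 + 1800 = 1860.
PA = 1860 / 1.24 = 1500 ft.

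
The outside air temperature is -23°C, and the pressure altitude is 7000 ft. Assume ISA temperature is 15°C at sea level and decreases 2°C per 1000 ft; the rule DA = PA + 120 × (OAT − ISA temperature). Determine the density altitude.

ISA temperature at 7000 ft = 15 − 2 × (7000/1000) = 1°C.
ISA deviation = -23 − 1 = -24°C.
Density altitude = 7000 + 120 × (-24) = 7000 + (-2880) = 4120 ft.

4120 ft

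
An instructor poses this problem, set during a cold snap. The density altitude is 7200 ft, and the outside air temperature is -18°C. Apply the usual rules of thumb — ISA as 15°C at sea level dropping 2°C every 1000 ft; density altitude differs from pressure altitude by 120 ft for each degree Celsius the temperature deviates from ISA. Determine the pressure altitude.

DA = PA + 120 × (OAT − (15 − 2·PA/1000)) = PA + 120·OAT − 1800 + 0.24·PA = 1.24·PA + 120·OAT − 1800.
So 1.24·PA = 7200 − 120 × (-18) + 1800 = 11160.
PA = 11160 / 1.24 = 9000 ft.

9000 ft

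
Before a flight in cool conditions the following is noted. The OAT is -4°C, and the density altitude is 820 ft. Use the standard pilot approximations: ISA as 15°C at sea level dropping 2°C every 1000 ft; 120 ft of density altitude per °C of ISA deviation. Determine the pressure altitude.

2500 ft

DA = PA + 120 × (OAT − (15 − 2·PA/1000)) = PA + 120·OAT − 1800 + 0.24·PA = 1.24·PA + 120·OAT − 1800.
So 1.24·PA = 820 − 120 × (-4) + 1800 = 3100.
PA = 3100 / 1.24 = 2500 ft.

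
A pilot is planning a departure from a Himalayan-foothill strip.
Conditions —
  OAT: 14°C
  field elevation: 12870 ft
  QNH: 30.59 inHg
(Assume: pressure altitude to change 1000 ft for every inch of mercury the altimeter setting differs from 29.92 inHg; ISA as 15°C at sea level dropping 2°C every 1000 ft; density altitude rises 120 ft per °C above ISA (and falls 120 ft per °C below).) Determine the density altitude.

15008 ft

Pressure altitude = 12870 + (29.92 − 30.59) × 1000 = 12870 + (-670) = 12200 ft.
ISA temperature at 12200 ft = 15 − 2 × (12200/1000) = -9.4°C.
ISA deviation = 14 − (-9.4) = +23.4°C.
Density altitude = 12200 + 120 × (23.4) = 15008 ft.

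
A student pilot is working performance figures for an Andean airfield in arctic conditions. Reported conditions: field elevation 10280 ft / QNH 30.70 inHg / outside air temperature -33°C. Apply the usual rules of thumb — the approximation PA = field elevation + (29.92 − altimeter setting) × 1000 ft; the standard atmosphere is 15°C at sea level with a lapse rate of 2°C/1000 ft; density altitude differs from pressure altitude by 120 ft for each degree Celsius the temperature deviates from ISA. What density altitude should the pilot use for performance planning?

6020 ft

Pressure altitude = 10280 + (29.92 − 30.70) × 1000 = 10280 + (-780) = 9500 ft.
ISA temperature at 9500 ft = 15 − 2 × (9500/1000) = -4°C.
ISA deviation = -33 − (-4) = -29°C.
Density altitude = 9500 + 120 × (-29) = 6020 ft.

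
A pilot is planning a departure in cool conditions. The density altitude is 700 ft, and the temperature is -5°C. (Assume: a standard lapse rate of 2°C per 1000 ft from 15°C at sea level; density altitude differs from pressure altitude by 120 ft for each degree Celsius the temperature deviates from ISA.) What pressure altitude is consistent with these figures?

DA = PA + 120 × (OAT − (15 − 2·PA/1000)) = PA + 120·OAT − 1800 + 0.24·PA = 1.24·PA + 120·OAT − 1800.
So 1.24·PA = 700 − 120 × (-5) + 1800 = 3100.
PA = 3100 / 1.24 = 2500 ft.

2500 ft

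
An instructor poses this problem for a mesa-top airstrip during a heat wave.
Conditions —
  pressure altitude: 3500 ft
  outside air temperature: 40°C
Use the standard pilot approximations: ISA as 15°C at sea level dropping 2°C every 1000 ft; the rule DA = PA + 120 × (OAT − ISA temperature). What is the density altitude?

ISA temperature at 3500 ft = 15 − 2 × (3500/1000) = 8°C.
ISA deviation = 40 − 8 = +32°C.
Density altitude = 3500 + 120 × (32) = 3500 + (+3840) = 7340 ft.

7340 ft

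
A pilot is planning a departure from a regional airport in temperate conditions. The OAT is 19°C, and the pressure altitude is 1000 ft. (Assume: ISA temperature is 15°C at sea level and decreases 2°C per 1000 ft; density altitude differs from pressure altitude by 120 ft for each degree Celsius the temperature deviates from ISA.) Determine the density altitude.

1720 ft

ISA temperature at 1000 ft = 15 − 2 × (1000/1000) = 13°C.
ISA deviation = 19 − 13 = +6°C.
Density altitude = 1000 + 120 × (6) = 1000 + (+720) = 1720 ft.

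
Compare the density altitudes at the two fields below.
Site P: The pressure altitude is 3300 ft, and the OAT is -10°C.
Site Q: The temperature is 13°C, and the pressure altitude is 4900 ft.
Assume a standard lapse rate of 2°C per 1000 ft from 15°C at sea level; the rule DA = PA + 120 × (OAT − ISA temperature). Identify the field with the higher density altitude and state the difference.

Site Q by 4744 ft

Site P: ISA temp = 8.4°C, deviation -18.4°C, DA = 3300 + 120 × (-18.4) = 1092 ft.
Site Q: ISA temp = 5.2°C, deviation +7.8°C, DA = 4900 + 120 × 7.8 = 5836 ft.
Site Q is higher by 5836 − 1092 = 4744 ft.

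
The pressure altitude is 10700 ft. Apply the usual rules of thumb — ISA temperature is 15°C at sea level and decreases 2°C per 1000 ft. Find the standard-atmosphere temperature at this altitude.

ISA temperature = 15 − 2 × (10700/1000) = 15 − 21.4 = -6.4°C.

-6.4°C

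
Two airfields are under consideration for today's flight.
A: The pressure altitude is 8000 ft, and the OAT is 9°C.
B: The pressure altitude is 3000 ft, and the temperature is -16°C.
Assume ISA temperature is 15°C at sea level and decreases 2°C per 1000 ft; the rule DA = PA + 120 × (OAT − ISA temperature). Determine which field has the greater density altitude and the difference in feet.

A by 9200 ft

A: ISA temp = -1°C, deviation +10°C, DA = 8000 + 120 × 10 = 9200 ft.
B: ISA temp = 9°C, deviation -25°C, DA = 3000 + 120 × (-25) = 0 ft.
A is higher by 9200 − 0 = 9200 ft.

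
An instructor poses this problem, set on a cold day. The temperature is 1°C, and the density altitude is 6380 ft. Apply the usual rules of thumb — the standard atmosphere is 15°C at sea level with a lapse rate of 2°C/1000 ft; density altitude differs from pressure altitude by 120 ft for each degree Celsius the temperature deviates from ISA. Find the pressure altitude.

6500 ft

DA = PA + 120 × (OAT − (15 − 2·PA/1000)) = PA + 120·OAT − 1800 + 0.24·PA = 1.24·PA + 120·OAT − 1800.
So 1.24·PA = 6380 − 120 × 1 + 1800 = 8060.
PA = 8060 / 1.24 = 6500 ft.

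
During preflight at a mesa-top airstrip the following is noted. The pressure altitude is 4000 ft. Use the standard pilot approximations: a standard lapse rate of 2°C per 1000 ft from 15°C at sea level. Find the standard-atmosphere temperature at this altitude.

ISA temperature = 15 − 2 × (4000/1000) = 15 − 8 = 7°C.

7°C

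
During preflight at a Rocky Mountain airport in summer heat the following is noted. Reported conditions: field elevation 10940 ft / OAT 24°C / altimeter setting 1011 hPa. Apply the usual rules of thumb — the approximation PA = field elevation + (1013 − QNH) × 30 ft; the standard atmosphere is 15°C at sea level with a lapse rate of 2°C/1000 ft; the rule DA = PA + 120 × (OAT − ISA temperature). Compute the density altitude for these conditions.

Pressure altitude = 10940 + (1013 − 1011) × 30 = 10940 + (+60) = 11000 ft.
ISA temperature at 11000 ft = 15 − 2 × (11000/1000) = -7°C.
ISA deviation = 24 − (-7) = +31°C.
Density altitude = 11000 + 120 × (31) = 14720 ft.

14720 ft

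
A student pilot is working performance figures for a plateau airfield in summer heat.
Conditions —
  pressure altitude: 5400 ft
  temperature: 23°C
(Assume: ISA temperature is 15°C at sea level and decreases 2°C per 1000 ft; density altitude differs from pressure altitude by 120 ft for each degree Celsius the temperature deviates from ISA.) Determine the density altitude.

7656 ft

ISA temperature at 5400 ft = 15 − 2 × (5400/1000) = 4.2°C.
ISA deviation = 23 − 4.2 = +18.8°C.
Density altitude = 5400 + 120 × (18.8) = 5400 + (+2256) = 7656 ft.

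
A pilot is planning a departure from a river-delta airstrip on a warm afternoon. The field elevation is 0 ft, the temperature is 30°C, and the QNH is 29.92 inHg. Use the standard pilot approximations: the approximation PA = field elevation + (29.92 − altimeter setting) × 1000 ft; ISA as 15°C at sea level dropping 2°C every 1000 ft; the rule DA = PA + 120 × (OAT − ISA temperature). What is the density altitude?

Pressure altitude = 0 + (29.92 − 29.92) × 1000 = 0 + (0) = 0 ft.
ISA temperature at 0 ft = 15 − 2 × (0/1000) = 15°C.
ISA deviation = 30 − 15 = +15°C.
Density altitude = 0 + 120 × (15) = 1800 ft.

1800 ft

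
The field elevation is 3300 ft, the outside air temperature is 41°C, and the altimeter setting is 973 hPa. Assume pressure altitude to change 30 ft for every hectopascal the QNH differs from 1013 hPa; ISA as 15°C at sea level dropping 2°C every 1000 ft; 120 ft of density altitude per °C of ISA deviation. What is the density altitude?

Pressure altitude = 3300 + (1013 − 973) × 30 = 3300 + (+1200) = 4500 ft.
ISA temperature at 4500 ft = 15 − 2 × (4500/1000) = 6°C.
ISA deviation = 41 − 6 = +35°C.
Density altitude = 4500 + 120 × (35) = 8700 ft.

8700 ft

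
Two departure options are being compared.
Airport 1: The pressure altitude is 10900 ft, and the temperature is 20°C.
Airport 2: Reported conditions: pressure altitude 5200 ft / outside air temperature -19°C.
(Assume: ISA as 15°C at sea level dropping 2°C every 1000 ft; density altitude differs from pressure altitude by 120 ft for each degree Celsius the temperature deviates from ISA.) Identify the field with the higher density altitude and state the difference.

Airport 1: ISA temp = -6.8°C, deviation +26.8°C, DA = 10900 + 120 × 26.8 = 14116 ft.
Airport 2: ISA temp = 4.6°C, deviation -23.6°C, DA = 5200 + 120 × (-23.6) = 2368 ft.
Airport 1 is higher by 14116 − 2368 = 11748 ft.

Airport 1 by 11748 ft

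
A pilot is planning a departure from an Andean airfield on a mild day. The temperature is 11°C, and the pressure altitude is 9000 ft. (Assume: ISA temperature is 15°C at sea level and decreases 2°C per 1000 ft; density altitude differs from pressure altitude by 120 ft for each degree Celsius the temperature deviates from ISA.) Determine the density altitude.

ISA temperature at 9000 ft = 15 − 2 × (9000/1000) = -3°C.
ISA deviation = 11 − (-3) = +14°C.
Density altitude = 9000 + 120 × (14) = 9000 + (+1680) = 10680 ft.

10680 ft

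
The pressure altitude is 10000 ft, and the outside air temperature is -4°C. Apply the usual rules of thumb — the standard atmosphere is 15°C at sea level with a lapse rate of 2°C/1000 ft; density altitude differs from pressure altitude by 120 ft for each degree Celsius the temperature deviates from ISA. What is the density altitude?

ISA temperature at 10000 ft = 15 − 2 × (10000/1000) = -5°C.
ISA deviation = -4 − (-5) = +1°C.
Density altitude = 10000 + 120 × (1) = 10000 + (+120) = 10120 ft.

10120 ft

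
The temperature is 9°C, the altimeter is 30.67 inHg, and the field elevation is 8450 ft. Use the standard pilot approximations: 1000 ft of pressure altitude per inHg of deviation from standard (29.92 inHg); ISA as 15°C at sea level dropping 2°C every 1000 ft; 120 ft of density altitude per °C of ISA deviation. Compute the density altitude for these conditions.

Pressure altitude = 8450 + (29.92 − 30.67) × 1000 = 8450 + (-750) = 7700 ft.
ISA temperature at 7700 ft = 15 − 2 × (7700/1000) = -0.4°C.
ISA deviation = 9 − (-0.4) = +9.4°C.
Density altitude = 7700 + 120 × (9.4) = 8828 ft.

8828 ft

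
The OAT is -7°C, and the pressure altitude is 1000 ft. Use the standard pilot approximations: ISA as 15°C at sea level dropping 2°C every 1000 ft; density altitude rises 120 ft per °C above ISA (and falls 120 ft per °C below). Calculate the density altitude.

-1400 ft

ISA temperature at 1000 ft = 15 − 2 × (1000/1000) = 13°C.
ISA deviation = -7 − 13 = -20°C.
Density altitude = 1000 + 120 × (-20) = 1000 + (-2400) = -1400 ft.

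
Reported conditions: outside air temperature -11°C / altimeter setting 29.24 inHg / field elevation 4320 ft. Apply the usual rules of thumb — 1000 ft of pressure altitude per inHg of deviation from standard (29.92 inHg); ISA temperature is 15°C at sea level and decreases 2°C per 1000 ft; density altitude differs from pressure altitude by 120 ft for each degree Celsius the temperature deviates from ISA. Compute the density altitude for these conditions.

3080 ft

Pressure altitude = 4320 + (29.92 − 29.24) × 1000 = 4320 + (+680) = 5000 ft.
ISA temperature at 5000 ft = 15 − 2 × (5000/1000) = 5°C.
ISA deviation = -11 − 5 = -16°C.
Density altitude = 5000 + 120 × (-16) = 3080 ft.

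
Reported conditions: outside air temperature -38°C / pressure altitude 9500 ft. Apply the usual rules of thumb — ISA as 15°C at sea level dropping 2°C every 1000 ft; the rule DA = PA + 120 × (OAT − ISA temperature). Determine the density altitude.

ISA temperature at 9500 ft = 15 − 2 × (9500/1000) = -4°C.
ISA deviation = -38 − (-4) = -34°C.
Density altitude = 9500 + 120 × (-34) = 9500 + (-4080) = 5420 ft.

5420 ft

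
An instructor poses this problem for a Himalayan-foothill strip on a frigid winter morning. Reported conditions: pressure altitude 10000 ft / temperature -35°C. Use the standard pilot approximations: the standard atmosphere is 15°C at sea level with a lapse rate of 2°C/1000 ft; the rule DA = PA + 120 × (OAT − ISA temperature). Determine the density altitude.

6400 ft

ISA temperature at 10000 ft = 15 − 2 × (10000/1000) = -5°C.
ISA deviation = -35 − (-5) = -30°C.
Density altitude = 10000 + 120 × (-30) = 10000 + (-3600) = 6400 ft.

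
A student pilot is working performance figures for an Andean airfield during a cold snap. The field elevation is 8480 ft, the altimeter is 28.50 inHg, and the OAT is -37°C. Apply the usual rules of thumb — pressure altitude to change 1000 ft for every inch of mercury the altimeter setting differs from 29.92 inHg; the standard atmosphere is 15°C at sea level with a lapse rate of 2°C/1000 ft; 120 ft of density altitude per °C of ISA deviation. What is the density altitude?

6036 ft

Pressure altitude = 8480 + (29.92 − 28.50) × 1000 = 8480 + (+1420) = 9900 ft.
ISA temperature at 9900 ft = 15 − 2 × (9900/1000) = -4.8°C.
ISA deviation = -37 − (-4.8) = -32.2°C.
Density altitude = 9900 + 120 × (-32.2) = 6036 ft.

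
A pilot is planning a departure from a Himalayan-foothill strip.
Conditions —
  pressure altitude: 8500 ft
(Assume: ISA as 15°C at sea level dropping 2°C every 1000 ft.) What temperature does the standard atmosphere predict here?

ISA temperature = 15 − 2 × (8500/1000) = 15 − 17 = -2°C.

-2°C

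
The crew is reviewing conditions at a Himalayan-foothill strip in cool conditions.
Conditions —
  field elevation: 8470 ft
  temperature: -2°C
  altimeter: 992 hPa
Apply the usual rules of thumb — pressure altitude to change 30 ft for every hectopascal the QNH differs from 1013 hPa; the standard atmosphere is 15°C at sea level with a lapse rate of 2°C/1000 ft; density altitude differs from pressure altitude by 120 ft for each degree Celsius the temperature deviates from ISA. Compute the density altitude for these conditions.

Pressure altitude = 8470 + (1013 − 992) × 30 = 8470 + (+630) = 9100 ft.
ISA temperature at 9100 ft = 15 − 2 × (9100/1000) = -3.2°C.
ISA deviation = -2 − (-3.2) = +1.2°C.
Density altitude = 9100 + 120 × (1.2) = 9244 ft.

9244 ft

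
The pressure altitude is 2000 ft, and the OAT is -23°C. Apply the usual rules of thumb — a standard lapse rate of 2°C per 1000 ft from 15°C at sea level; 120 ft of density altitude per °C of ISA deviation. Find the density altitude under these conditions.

ISA temperature at 2000 ft = 15 − 2 × (2000/1000) = 11°C.
ISA deviation = -23 − 11 = -34°C.
Density altitude = 2000 + 120 × (-34) = 2000 + (-4080) = -2080 ft.

-2080 ft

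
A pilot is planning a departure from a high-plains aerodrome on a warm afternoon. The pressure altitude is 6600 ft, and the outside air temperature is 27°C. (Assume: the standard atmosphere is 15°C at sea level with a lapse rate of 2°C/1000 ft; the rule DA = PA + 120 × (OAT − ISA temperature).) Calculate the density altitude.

ISA temperature at 6600 ft = 15 − 2 × (6600/1000) = 1.8°C.
ISA deviation = 27 − 1.8 = +25.2°C.
Density altitude = 6600 + 120 × (25.2) = 6600 + (+3024) = 9624 ft.

9624 ft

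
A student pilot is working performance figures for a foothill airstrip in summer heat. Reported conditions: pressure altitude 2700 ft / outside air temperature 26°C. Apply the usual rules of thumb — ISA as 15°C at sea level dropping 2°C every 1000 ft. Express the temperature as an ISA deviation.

ISA temperature at 2700 ft = 15 − 2 × (2700/1000) = 9.6°C.
Deviation = OAT − ISA = 26 − 9.6 = +16.4°C.

ISA+16.4°C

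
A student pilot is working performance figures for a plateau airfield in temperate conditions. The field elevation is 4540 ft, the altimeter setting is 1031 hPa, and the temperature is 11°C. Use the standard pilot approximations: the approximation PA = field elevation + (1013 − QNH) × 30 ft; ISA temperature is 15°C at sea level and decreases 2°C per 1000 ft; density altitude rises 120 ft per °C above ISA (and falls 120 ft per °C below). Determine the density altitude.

Pressure altitude = 4540 + (1013 − 1031) × 30 = 4540 + (-540) = 4000 ft.
ISA temperature at 4000 ft = 15 − 2 × (4000/1000) = 7°C.
ISA deviation = 11 − 7 = +4°C.
Density altitude = 4000 + 120 × (4) = 4480 ft.

4480 ft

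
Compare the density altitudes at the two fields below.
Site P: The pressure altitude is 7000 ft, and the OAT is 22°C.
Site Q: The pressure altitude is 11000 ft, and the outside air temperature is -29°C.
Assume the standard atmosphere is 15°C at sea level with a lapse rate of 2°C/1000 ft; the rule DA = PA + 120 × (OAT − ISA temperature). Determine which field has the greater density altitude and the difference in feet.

Site P by 1160 ft

Site P: ISA temp = 1°C, deviation +21°C, DA = 7000 + 120 × 21 = 9520 ft.
Site Q: ISA temp = -7°C, deviation -22°C, DA = 11000 + 120 × (-22) = 8360 ft.
Site P is higher by 9520 − 8360 = 1160 ft.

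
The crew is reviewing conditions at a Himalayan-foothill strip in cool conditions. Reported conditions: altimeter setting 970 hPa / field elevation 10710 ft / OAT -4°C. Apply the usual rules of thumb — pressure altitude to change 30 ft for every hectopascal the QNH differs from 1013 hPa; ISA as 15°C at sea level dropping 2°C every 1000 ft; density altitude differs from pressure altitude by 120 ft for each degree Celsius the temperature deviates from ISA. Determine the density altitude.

12600 ft

Pressure altitude = 10710 + (1013 − 970) × 30 = 10710 + (+1290) = 12000 ft.
ISA temperature at 12000 ft = 15 − 2 × (12000/1000) = -9°C.
ISA deviation = -4 − (-9) = +5°C.
Density altitude = 12000 + 120 × (5) = 12600 ft.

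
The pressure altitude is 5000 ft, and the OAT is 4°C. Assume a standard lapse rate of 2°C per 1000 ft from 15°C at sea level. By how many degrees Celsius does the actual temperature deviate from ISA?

ISA temperature at 5000 ft = 15 − 2 × (5000/1000) = 5°C.
Deviation = OAT − ISA = 4 − 5 = -1°C.

ISA-1°C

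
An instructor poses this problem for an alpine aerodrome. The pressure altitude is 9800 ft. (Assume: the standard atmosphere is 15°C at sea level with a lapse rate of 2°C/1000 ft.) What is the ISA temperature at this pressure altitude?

ISA temperature = 15 − 2 × (9800/1000) = 15 − 19.6 = -4.6°C.

-4.6°C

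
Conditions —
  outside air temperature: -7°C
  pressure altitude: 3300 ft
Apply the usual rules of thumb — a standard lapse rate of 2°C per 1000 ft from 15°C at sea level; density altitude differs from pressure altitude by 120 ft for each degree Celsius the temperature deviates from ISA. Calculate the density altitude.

1452 ft

ISA temperature at 3300 ft = 15 − 2 × (3300/1000) = 8.4°C.
ISA deviation = -7 − 8.4 = -15.4°C.
Density altitude = 3300 + 120 × (-15.4) = 3300 + (-1848) = 1452 ft.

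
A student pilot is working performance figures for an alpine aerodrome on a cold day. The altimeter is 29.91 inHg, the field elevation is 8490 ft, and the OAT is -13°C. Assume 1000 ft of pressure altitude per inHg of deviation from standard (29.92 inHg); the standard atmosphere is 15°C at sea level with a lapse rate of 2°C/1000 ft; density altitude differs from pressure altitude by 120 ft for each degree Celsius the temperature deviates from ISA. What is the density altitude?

Pressure altitude = 8490 + (29.92 − 29.91) × 1000 = 8490 + (+10) = 8500 ft.
ISA temperature at 8500 ft = 15 − 2 × (8500/1000) = -2°C.
ISA deviation = -13 − (-2) = -11°C.
Density altitude = 8500 + 120 × (-11) = 7180 ft.

7180 ft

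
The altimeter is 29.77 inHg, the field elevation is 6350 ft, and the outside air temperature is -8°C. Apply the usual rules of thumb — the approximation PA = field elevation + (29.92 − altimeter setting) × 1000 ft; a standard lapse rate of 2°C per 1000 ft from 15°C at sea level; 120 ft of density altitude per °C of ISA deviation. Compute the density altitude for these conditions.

Pressure altitude = 6350 + (29.92 − 29.77) × 1000 = 6350 + (+150) = 6500 ft.
ISA temperature at 6500 ft = 15 − 2 × (6500/1000) = 2°C.
ISA deviation = -8 − 2 = -10°C.
Density altitude = 6500 + 120 × (-10) = 5300 ft.

5300 ft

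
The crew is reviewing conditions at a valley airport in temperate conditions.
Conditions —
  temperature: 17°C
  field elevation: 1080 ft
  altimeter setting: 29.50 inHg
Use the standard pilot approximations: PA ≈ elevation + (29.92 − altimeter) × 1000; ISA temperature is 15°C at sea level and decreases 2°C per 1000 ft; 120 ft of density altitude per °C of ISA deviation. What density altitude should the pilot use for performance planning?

Pressure altitude = 1080 + (29.92 − 29.50) × 1000 = 1080 + (+420) = 1500 ft.
ISA temperature at 1500 ft = 15 − 2 × (1500/1000) = 12°C.
ISA deviation = 17 − 12 = +5°C.
Density altitude = 1500 + 120 × (5) = 2100 ft.

2100 ft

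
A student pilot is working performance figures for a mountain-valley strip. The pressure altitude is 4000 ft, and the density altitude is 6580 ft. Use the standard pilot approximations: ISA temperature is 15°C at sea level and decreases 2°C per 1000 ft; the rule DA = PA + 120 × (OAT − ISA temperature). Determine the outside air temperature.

Density altitude − pressure altitude = 6580 − 4000 = +2580 ft.
At 120 ft/°C that is an ISA deviation of 2580/120 = +21.5°C.
ISA temperature at 4000 ft = 15 − 2 × (4000/1000) = 7°C.
OAT = ISA + deviation = 7 + (+21.5) = 28.5°C.

28.5°C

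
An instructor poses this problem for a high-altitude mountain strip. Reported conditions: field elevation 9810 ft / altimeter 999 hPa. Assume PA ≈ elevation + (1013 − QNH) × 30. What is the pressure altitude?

Pressure correction = (1013 − 999) × 30 = +420 ft.
Pressure altitude = 9810 + (+420) = 10230 ft.

10230 ft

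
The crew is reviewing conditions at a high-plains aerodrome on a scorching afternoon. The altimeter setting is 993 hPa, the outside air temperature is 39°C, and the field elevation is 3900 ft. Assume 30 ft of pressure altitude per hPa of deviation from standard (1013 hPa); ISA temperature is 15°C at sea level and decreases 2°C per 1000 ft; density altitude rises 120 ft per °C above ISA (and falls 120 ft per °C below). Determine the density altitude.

8460 ft

Pressure altitude = 3900 + (1013 − 993) × 30 = 3900 + (+600) = 4500 ft.
ISA temperature at 4500 ft = 15 − 2 × (4500/1000) = 6°C.
ISA deviation = 39 − 6 = +33°C.
Density altitude = 4500 + 120 × (33) = 8460 ft.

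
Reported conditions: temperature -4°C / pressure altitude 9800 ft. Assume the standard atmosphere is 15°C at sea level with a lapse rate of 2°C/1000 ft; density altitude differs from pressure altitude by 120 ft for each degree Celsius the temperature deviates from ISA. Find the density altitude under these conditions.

ISA temperature at 9800 ft = 15 − 2 × (9800/1000) = -4.6°C.
ISA deviation = -4 − (-4.6) = +0.6°C.
Density altitude = 9800 + 120 × (0.6) = 9800 + (+72) = 9872 ft.

9872 ft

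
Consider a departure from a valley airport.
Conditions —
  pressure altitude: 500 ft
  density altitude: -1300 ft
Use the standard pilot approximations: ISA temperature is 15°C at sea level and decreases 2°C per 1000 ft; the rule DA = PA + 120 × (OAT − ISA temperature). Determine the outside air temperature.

Density altitude − pressure altitude = -1300 − 500 = -1800 ft.
At 120 ft/°C that is an ISA deviation of -1800/120 = -15°C.
ISA temperature at 500 ft = 15 − 2 × (500/1000) = 14°C.
OAT = ISA + deviation = 14 + (-15) = -1°C.

-1°C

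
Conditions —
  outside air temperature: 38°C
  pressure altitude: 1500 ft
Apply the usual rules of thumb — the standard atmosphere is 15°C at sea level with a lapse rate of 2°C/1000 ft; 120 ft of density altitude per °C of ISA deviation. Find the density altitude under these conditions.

ISA temperature at 1500 ft = 15 − 2 × (1500/1000) = 12°C.
ISA deviation = 38 − 12 = +26°C.
Density altitude = 1500 + 120 × (26) = 1500 + (+3120) = 4620 ft.

4620 ft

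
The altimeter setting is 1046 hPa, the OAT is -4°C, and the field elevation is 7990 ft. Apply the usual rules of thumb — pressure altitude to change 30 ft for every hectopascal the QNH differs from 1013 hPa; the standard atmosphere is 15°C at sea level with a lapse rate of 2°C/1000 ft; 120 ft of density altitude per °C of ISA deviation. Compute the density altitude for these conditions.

6400 ft

Pressure altitude = 7990 + (1013 − 1046) × 30 = 7990 + (-990) = 7000 ft.
ISA temperature at 7000 ft = 15 − 2 × (7000/1000) = 1°C.
ISA deviation = -4 − 1 = -5°C.
Density altitude = 7000 + 120 × (-5) = 6400 ft.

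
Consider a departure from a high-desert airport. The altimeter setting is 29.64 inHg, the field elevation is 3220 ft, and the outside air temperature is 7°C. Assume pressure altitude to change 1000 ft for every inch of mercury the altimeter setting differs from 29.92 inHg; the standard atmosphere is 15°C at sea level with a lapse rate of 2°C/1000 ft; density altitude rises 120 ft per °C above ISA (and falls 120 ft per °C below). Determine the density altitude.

Pressure altitude = 3220 + (29.92 − 29.64) × 1000 = 3220 + (+280) = 3500 ft.
ISA temperature at 3500 ft = 15 − 2 × (3500/1000) = 8°C.
ISA deviation = 7 − 8 = -1°C.
Density altitude = 3500 + 120 × (-1) = 3380 ft.

3380 ft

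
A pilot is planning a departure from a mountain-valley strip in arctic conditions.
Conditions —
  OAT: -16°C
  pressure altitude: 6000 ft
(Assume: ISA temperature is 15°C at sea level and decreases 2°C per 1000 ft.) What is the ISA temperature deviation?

ISA temperature at 6000 ft = 15 − 2 × (6000/1000) = 3°C.
Deviation = OAT − ISA = -16 − 3 = -19°C.

ISA-19°C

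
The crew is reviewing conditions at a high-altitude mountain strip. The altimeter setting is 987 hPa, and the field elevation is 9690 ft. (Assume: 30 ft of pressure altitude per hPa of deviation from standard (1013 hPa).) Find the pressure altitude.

Pressure correction = (1013 − 987) × 30 = +780 ft.
Pressure altitude = 9690 + (+780) = 10470 ft.

10470 ft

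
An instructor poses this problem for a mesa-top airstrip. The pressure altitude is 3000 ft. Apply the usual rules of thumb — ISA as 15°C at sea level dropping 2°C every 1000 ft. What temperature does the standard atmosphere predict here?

9°C

ISA temperature = 15 − 2 × (3000/1000) = 15 − 6 = 9°C.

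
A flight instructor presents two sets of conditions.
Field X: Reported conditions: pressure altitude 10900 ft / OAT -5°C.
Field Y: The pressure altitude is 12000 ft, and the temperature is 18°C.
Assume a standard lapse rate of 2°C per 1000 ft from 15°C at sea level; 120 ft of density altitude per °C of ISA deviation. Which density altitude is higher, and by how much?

Field Y by 4124 ft

Field X: ISA temp = -6.8°C, deviation +1.8°C, DA = 10900 + 120 × 1.8 = 11116 ft.
Field Y: ISA temp = -9°C, deviation +27°C, DA = 12000 + 120 × 27 = 15240 ft.
Field Y is higher by 15240 − 11116 = 4124 ft.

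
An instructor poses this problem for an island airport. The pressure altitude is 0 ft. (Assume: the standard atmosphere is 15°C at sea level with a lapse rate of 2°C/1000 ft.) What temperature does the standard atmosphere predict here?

15°C

ISA temperature = 15 − 2 × (0/1000) = 15 − 0 = 15°C.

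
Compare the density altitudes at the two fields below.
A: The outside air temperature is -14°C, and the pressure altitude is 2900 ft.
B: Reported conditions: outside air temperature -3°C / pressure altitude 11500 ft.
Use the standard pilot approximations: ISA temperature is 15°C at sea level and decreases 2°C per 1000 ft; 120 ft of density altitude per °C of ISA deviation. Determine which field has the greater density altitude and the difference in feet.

B by 11984 ft

A: ISA temp = 9.2°C, deviation -23.2°C, DA = 2900 + 120 × (-23.2) = 116 ft.
B: ISA temp = -8°C, deviation +5°C, DA = 11500 + 120 × 5 = 12100 ft.
B is higher by 12100 − 116 = 11984 ft.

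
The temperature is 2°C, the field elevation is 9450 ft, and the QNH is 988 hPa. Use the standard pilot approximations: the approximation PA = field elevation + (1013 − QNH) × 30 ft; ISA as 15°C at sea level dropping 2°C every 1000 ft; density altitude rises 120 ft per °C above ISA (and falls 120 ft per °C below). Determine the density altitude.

11088 ft

Pressure altitude = 9450 + (1013 − 988) × 30 = 9450 + (+750) = 10200 ft.
ISA temperature at 10200 ft = 15 − 2 × (10200/1000) = -5.4°C.
ISA deviation = 2 − (-5.4) = +7.4°C.
Density altitude = 10200 + 120 × (7.4) = 11088 ft.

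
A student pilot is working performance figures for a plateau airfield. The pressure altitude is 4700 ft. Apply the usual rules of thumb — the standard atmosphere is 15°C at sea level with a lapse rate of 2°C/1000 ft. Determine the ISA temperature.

5.6°C

ISA temperature = 15 − 2 × (4700/1000) = 15 − 9.4 = 5.6°C.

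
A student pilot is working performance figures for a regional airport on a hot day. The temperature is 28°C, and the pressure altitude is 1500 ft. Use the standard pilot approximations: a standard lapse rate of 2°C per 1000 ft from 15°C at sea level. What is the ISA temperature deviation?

ISA temperature at 1500 ft = 15 − 2 × (1500/1000) = 12°C.
Deviation = OAT − ISA = 28 − 12 = +16°C.

ISA+16°C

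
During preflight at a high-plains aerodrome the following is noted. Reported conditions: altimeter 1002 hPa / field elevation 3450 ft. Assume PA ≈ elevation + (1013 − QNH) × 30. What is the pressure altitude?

3780 ft

Pressure correction = (1013 − 1002) × 30 = +330 ft.
Pressure altitude = 3450 + (+330) = 3780 ft.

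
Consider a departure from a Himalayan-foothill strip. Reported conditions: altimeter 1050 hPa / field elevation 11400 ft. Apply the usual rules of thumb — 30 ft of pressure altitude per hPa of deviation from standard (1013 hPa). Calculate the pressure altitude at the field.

Pressure correction = (1013 − 1050) × 30 = -1110 ft.
Pressure altitude = 11400 + (-1110) = 10290 ft.

10290 ft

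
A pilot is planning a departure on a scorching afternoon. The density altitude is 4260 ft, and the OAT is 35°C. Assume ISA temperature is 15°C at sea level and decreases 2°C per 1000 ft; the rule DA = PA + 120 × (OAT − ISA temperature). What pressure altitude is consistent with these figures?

DA = PA + 120 × (OAT − (15 − 2·PA/1000)) = PA + 120·OAT − 1800 + 0.24·PA = 1.24·PA + 120·OAT − 1800.
So 1.24·PA = 4260 − 120 × 35 + 1800 = 1860.
PA = 1860 / 1.24 = 1500 ft.

1500 ft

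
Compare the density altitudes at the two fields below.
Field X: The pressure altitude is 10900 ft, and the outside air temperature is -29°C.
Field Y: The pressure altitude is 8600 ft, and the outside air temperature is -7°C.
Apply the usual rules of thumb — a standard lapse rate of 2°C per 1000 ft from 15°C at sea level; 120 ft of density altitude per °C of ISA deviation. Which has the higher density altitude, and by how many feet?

Field X by 212 ft

Field X: ISA temp = -6.8°C, deviation -22.2°C, DA = 10900 + 120 × (-22.2) = 8236 ft.
Field Y: ISA temp = -2.2°C, deviation -4.8°C, DA = 8600 + 120 × (-4.8) = 8024 ft.
Field X is higher by 8236 − 8024 = 212 ft.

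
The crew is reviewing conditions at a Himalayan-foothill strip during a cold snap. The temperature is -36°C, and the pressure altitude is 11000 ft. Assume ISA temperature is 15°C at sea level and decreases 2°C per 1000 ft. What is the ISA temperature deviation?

ISA-29°C

ISA temperature at 11000 ft = 15 − 2 × (11000/1000) = -7°C.
Deviation = OAT − ISA = -36 − (-7) = -29°C.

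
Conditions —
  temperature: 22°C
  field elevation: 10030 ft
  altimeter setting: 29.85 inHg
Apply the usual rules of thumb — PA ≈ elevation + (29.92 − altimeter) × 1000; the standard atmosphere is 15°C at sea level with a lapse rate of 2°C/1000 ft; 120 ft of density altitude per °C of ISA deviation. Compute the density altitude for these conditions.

13364 ft

Pressure altitude = 10030 + (29.92 − 29.85) × 1000 = 10030 + (+70) = 10100 ft.
ISA temperature at 10100 ft = 15 − 2 × (10100/1000) = -5.2°C.
ISA deviation = 22 − (-5.2) = +27.2°C.
Density altitude = 10100 + 120 × (27.2) = 13364 ft.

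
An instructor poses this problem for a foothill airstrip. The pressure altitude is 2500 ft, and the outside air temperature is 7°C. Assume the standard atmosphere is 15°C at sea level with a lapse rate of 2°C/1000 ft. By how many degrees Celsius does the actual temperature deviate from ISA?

ISA temperature at 2500 ft = 15 − 2 × (2500/1000) = 10°C.
Deviation = OAT − ISA = 7 − 10 = -3°C.

ISA-3°C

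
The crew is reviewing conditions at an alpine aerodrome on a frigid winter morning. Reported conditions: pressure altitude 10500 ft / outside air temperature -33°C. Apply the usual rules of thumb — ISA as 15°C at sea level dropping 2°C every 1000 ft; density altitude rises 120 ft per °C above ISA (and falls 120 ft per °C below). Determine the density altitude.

7260 ft

ISA temperature at 10500 ft = 15 − 2 × (10500/1000) = -6°C.
ISA deviation = -33 − (-6) = -27°C.
Density altitude = 10500 + 120 × (-27) = 10500 + (-3240) = 7260 ft.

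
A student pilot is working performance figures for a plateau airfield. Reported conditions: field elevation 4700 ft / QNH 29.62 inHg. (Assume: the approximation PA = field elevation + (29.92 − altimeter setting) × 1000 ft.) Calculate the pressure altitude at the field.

5000 ft

Pressure correction = (29.92 − 29.62) × 1000 = +300 ft.
Pressure altitude = 4700 + (+300) = 5000 ft.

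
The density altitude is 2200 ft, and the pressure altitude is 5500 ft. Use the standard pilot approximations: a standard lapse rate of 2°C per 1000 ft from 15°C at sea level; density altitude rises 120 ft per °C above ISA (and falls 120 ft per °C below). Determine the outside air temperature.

Density altitude − pressure altitude = 2200 − 5500 = -3300 ft.
At 120 ft/°C that is an ISA deviation of -3300/120 = -27.5°C.
ISA temperature at 5500 ft = 15 − 2 × (5500/1000) = 4°C.
OAT = ISA + deviation = 4 + (-27.5) = -23.5°C.

-23.5°C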